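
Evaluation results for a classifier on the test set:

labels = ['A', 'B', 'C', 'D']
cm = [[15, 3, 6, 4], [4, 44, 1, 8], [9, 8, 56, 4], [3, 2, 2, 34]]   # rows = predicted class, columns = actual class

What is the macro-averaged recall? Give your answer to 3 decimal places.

Per-class recall (TP/(TP+FN)):
  A: TP=15, FN=4+9+3=16 → 15/31 = 0.4839
  B: TP=44, FN=3+8+2=13 → 44/57 = 0.7719
  C: TP=56, FN=6+1+2=9 → 56/65 = 0.8615
  D: TP=34, FN=4+8+4=16 → 34/50 = 0.6800
Macro-recall = mean = (0.4839 + 0.7719 + 0.8615 + 0.6800) / 4 = 0.699

0.699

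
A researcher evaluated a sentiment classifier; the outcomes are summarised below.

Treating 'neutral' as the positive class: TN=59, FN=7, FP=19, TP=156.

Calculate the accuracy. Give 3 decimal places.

0.892

Accuracy = (TP+TN)/N = (156+59)/241 = 0.892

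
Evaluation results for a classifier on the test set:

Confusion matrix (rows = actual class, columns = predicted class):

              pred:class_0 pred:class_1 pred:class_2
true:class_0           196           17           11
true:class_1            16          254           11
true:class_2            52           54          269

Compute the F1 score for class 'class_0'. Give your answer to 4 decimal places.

Take TP from the diagonal, FP from the rest of the 'class_0' prediction marginal, FN from the rest of the 'class_0' actual marginal.
F1 score = 2·TP/(2·TP+FP+FN).
class_0: TP=196, FP=16+52=68, FN=17+11=28 → 392/488 = 0.80328

0.8033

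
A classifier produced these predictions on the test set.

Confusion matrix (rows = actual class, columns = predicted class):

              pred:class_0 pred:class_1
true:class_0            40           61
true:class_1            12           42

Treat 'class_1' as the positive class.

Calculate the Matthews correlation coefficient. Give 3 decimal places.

MCC = (TP·TN − FP·FN) / √((TP+FP)(TP+FN)(TN+FP)(TN+FN))
Numerator = 42·40 − 61·12 = 948
Denominator = √(103·54·101·52) = √29211624 = 5404.7779
MCC = 948 / 5404.7779 = 0.175

0.175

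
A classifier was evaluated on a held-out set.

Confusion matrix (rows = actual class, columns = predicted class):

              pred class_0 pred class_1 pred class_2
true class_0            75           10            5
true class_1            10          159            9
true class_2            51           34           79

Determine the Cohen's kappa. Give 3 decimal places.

Observed agreement pₒ = trace/N = 313/432 = 0.7245
Expected agreement pₑ = Σ (rowᵢ·colᵢ)/N² = (90·136 + 178·203 + 164·93)/432² = 0.3409
κ = (pₒ − pₑ)/(1 − pₑ) = (0.7245 − 0.3409)/(1 − 0.3409) = 0.582

0.582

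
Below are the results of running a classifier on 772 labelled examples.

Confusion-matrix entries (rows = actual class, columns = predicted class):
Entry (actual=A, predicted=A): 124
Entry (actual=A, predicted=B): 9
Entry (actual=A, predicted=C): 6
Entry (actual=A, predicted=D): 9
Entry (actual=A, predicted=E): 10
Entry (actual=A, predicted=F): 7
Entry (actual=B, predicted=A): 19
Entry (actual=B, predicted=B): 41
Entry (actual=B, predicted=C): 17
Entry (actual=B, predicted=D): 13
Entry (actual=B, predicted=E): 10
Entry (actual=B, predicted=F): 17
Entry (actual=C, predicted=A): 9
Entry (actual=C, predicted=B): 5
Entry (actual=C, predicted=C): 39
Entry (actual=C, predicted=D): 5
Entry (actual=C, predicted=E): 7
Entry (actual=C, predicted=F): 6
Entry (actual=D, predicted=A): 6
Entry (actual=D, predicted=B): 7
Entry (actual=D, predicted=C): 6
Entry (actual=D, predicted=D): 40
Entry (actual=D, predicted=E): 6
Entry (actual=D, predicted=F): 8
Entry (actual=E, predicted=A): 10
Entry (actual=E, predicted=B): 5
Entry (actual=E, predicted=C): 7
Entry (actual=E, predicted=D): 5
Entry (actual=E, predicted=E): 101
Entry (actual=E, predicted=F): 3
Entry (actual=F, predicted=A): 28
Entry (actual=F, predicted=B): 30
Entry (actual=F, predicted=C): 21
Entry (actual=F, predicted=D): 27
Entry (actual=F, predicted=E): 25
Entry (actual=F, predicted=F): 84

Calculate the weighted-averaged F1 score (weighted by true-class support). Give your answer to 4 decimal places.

Per-class F1 score (2·TP/(2·TP+FP+FN)):
  A: TP=124, FP=19+9+6+10+28=72, FN=9+6+9+10+7=41 → 248/361 = 0.68698
  B: TP=41, FP=9+5+7+5+30=56, FN=19+17+13+10+17=76 → 82/214 = 0.38318
  C: TP=39, FP=6+17+6+7+21=57, FN=9+5+5+7+6=32 → 78/167 = 0.46707
  D: TP=40, FP=9+13+5+5+27=59, FN=6+7+6+6+8=33 → 80/172 = 0.46512
  E: TP=101, FP=10+10+7+6+25=58, FN=10+5+7+5+3=30 → 202/290 = 0.69655
  F: TP=84, FP=7+17+6+8+3=41, FN=28+30+21+27+25=131 → 168/340 = 0.49412
Weighted-F1 score = Σ (supportᵢ/N)·F1 scoreᵢ with N=772: (165/772)·0.68698 + (117/772)·0.38318 + (71/772)·0.46707 + (73/772)·0.46512 + (131/772)·0.69655 + (215/772)·0.49412 = 0.5476

0.5476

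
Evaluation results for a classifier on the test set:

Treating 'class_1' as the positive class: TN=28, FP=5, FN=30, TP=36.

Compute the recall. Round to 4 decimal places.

Recall = TP/(TP+FN) = 36/(36+30) = 36/66 = 0.5455

0.5455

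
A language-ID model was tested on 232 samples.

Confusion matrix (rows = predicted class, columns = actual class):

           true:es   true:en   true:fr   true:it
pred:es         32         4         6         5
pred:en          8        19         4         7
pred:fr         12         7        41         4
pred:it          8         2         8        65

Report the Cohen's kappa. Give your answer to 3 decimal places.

0.557

Observed agreement pₒ = trace/N = 157/232 = 0.6767
Expected agreement pₑ = Σ (rowᵢ·colᵢ)/N² = (60·47 + 32·38 + 59·64 + 81·83)/232² = 0.2700
κ = (pₒ − pₑ)/(1 − pₑ) = (0.6767 − 0.2700)/(1 − 0.2700) = 0.557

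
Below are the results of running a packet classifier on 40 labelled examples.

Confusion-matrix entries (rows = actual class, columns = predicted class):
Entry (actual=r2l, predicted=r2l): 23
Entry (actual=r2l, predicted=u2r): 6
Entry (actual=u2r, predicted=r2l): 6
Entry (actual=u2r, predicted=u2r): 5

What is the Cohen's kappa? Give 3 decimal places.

0.248

Observed agreement pₒ = trace/N = 28/40 = 0.7000
Expected agreement pₑ = Σ (rowᵢ·colᵢ)/N² = (29·29 + 11·11)/40² = 0.6013
κ = (pₒ − pₑ)/(1 − pₑ) = (0.7000 − 0.6013)/(1 − 0.6013) = 0.248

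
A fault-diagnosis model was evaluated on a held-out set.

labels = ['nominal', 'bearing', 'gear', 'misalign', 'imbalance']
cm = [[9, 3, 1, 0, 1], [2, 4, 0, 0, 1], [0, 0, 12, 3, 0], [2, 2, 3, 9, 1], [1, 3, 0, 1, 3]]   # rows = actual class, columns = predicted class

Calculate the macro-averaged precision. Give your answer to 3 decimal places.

Per-class precision (TP/(TP+FP)):
  nominal: TP=9, FP=2+0+2+1=5 → 9/14 = 0.6429
  bearing: TP=4, FP=3+0+2+3=8 → 4/12 = 0.3333
  gear: TP=12, FP=1+0+3+0=4 → 12/16 = 0.7500
  misalign: TP=9, FP=0+0+3+1=4 → 9/13 = 0.6923
  imbalance: TP=3, FP=1+1+0+1=3 → 3/6 = 0.5000
Macro-precision = mean = (0.6429 + 0.3333 + 0.7500 + 0.6923 + 0.5000) / 5 = 0.584

0.584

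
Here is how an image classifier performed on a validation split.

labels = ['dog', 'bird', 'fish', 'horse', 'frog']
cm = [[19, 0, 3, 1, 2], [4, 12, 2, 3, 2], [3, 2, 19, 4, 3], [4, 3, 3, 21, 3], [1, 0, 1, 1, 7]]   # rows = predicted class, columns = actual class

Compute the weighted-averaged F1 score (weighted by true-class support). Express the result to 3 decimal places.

Per-class F1 score (2·TP/(2·TP+FP+FN)):
  dog: TP=19, FP=0+3+1+2=6, FN=4+3+4+1=12 → 38/56 = 0.6786
  bird: TP=12, FP=4+2+3+2=11, FN=0+2+3+0=5 → 24/40 = 0.6000
  fish: TP=19, FP=3+2+4+3=12, FN=3+2+3+1=9 → 38/59 = 0.6441
  horse: TP=21, FP=4+3+3+3=13, FN=1+3+4+1=9 → 42/64 = 0.6563
  frog: TP=7, FP=1+0+1+1=3, FN=2+2+3+3=10 → 14/27 = 0.5185
Weighted-F1 score = Σ (supportᵢ/N)·F1 scoreᵢ with N=123: (31/123)·0.6786 + (17/123)·0.6000 + (28/123)·0.6441 + (30/123)·0.6563 + (17/123)·0.5185 = 0.632

0.632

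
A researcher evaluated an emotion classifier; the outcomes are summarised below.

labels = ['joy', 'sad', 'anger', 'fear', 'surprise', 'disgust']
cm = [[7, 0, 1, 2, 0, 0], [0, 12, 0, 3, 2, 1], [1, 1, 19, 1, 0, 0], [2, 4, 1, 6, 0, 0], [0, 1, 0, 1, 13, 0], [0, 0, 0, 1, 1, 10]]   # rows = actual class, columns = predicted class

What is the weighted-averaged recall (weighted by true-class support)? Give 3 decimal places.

Per-class recall (TP/(TP+FN)):
  joy: TP=7, FN=0+1+2+0+0=3 → 7/10 = 0.7000
  sad: TP=12, FN=0+0+3+2+1=6 → 12/18 = 0.6667
  anger: TP=19, FN=1+1+1+0+0=3 → 19/22 = 0.8636
  fear: TP=6, FN=2+4+1+0+0=7 → 6/13 = 0.4615
  surprise: TP=13, FN=0+1+0+1+0=2 → 13/15 = 0.8667
  disgust: TP=10, FN=0+0+0+1+1=2 → 10/12 = 0.8333
Weighted-recall = Σ (supportᵢ/N)·recallᵢ with N=90: (10/90)·0.7000 + (18/90)·0.6667 + (22/90)·0.8636 + (13/90)·0.4615 + (15/90)·0.8667 + (12/90)·0.8333 = 0.744

0.744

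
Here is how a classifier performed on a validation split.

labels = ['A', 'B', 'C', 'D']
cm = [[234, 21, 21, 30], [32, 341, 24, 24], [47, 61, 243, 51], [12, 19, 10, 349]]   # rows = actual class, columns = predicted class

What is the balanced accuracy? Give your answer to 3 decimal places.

Balanced accuracy = mean of per-class recall.
  A: recall = 234/306 = 0.7647
  B: recall = 341/421 = 0.8100
  C: recall = 243/402 = 0.6045
  D: recall = 349/390 = 0.8949
Mean = (0.7647 + 0.8100 + 0.6045 + 0.8949) / 4 = 0.769

0.769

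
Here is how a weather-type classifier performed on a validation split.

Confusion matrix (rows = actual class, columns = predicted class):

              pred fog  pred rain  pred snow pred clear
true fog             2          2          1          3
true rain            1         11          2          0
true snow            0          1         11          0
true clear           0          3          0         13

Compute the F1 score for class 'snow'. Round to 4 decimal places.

Treat 'snow' as positive and all other classes as negative.
F1 score = 2·TP/(2·TP+FP+FN).
snow: TP=11, FP=1+2+0=3, FN=0+1+0=1 → 22/26 = 0.84615

0.8462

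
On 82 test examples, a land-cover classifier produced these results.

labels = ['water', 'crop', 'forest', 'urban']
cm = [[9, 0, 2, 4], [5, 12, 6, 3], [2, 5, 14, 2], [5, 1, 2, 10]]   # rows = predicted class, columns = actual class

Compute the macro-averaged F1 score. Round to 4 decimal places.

0.5454

Per-class F1 score (2·TP/(2·TP+FP+FN)):
  water: TP=9, FP=0+2+4=6, FN=5+2+5=12 → 18/36 = 0.50000
  crop: TP=12, FP=5+6+3=14, FN=0+5+1=6 → 24/44 = 0.54545
  forest: TP=14, FP=2+5+2=9, FN=2+6+2=10 → 28/47 = 0.59574
  urban: TP=10, FP=5+1+2=8, FN=4+3+2=9 → 20/37 = 0.54054
Macro-F1 score = mean = (0.50000 + 0.54545 + 0.59574 + 0.54054) / 4 = 0.5454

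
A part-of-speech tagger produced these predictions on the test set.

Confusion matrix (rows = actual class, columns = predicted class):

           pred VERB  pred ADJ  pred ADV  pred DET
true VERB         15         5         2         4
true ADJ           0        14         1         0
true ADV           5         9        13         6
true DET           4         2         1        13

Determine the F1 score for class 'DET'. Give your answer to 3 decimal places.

One-vs-rest for 'DET': TP = diagonal; FP = other classes predicted 'DET'; FN = 'DET' predicted as other.
F1 score = 2·TP/(2·TP+FP+FN).
DET: TP=13, FP=4+0+6=10, FN=4+2+1=7 → 26/43 = 0.6047

0.605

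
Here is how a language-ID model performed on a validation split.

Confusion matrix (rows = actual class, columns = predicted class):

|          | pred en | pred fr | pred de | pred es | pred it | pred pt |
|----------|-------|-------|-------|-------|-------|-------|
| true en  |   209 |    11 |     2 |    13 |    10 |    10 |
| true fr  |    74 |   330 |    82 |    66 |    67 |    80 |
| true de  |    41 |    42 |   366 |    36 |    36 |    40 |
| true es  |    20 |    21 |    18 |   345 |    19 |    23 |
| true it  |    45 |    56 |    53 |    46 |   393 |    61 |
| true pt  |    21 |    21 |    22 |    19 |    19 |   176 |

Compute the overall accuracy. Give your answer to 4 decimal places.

0.6288

Accuracy = trace / total = (209+330+366+345+393+176=1819) / 2893 = 1819/2893 = 0.6288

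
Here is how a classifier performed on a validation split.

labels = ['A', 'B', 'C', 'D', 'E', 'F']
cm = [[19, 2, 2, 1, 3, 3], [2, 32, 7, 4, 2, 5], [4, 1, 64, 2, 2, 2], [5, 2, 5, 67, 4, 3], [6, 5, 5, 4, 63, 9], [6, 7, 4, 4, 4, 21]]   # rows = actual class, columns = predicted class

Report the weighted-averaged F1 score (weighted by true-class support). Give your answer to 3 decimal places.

0.700

Per-class F1 score (2·TP/(2·TP+FP+FN)):
  A: TP=19, FP=2+4+5+6+6=23, FN=2+2+1+3+3=11 → 38/72 = 0.5278
  B: TP=32, FP=2+1+2+5+7=17, FN=2+7+4+2+5=20 → 64/101 = 0.6337
  C: TP=64, FP=2+7+5+5+4=23, FN=4+1+2+2+2=11 → 128/162 = 0.7901
  D: TP=67, FP=1+4+2+4+4=15, FN=5+2+5+4+3=19 → 134/168 = 0.7976
  E: TP=63, FP=3+2+2+4+4=15, FN=6+5+5+4+9=29 → 126/170 = 0.7412
  F: TP=21, FP=3+5+2+3+9=22, FN=6+7+4+4+4=25 → 42/89 = 0.4719
Weighted-F1 score = Σ (supportᵢ/N)·F1 scoreᵢ with N=381: (30/381)·0.5278 + (52/381)·0.6337 + (75/381)·0.7901 + (86/381)·0.7976 + (92/381)·0.7412 + (46/381)·0.4719 = 0.700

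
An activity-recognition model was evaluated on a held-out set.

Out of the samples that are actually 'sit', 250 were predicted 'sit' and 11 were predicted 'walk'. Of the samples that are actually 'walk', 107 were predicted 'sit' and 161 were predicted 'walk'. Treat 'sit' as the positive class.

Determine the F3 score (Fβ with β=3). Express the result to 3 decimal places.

0.924

Fβ = (1+β²)·TP / ((1+β²)·TP + β²·FN + FP), with β²=9
= 10·250 / (10·250 + 9·11 + 107) = 0.924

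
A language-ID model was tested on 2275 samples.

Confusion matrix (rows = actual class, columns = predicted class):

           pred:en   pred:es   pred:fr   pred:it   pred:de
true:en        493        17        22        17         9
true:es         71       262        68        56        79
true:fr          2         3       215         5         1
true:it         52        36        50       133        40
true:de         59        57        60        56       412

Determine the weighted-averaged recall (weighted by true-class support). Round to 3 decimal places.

0.666

Per-class recall (TP/(TP+FN)):
  en: TP=493, FN=17+22+17+9=65 → 493/558 = 0.8835
  es: TP=262, FN=71+68+56+79=274 → 262/536 = 0.4888
  fr: TP=215, FN=2+3+5+1=11 → 215/226 = 0.9513
  it: TP=133, FN=52+36+50+40=178 → 133/311 = 0.4277
  de: TP=412, FN=59+57+60+56=232 → 412/644 = 0.6398
Weighted-recall = Σ (supportᵢ/N)·recallᵢ with N=2275: (558/2275)·0.8835 + (536/2275)·0.4888 + (226/2275)·0.9513 + (311/2275)·0.4277 + (644/2275)·0.6398 = 0.666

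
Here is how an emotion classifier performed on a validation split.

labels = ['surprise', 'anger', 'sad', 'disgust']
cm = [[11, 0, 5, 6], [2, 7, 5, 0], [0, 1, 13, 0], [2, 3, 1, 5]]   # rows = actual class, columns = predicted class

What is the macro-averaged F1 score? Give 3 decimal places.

0.573

Per-class F1 score (2·TP/(2·TP+FP+FN)):
  surprise: TP=11, FP=2+0+2=4, FN=0+5+6=11 → 22/37 = 0.5946
  anger: TP=7, FP=0+1+3=4, FN=2+5+0=7 → 14/25 = 0.5600
  sad: TP=13, FP=5+5+1=11, FN=0+1+0=1 → 26/38 = 0.6842
  disgust: TP=5, FP=6+0+0=6, FN=2+3+1=6 → 10/22 = 0.4545
Macro-F1 score = mean = (0.5946 + 0.5600 + 0.6842 + 0.4545) / 4 = 0.573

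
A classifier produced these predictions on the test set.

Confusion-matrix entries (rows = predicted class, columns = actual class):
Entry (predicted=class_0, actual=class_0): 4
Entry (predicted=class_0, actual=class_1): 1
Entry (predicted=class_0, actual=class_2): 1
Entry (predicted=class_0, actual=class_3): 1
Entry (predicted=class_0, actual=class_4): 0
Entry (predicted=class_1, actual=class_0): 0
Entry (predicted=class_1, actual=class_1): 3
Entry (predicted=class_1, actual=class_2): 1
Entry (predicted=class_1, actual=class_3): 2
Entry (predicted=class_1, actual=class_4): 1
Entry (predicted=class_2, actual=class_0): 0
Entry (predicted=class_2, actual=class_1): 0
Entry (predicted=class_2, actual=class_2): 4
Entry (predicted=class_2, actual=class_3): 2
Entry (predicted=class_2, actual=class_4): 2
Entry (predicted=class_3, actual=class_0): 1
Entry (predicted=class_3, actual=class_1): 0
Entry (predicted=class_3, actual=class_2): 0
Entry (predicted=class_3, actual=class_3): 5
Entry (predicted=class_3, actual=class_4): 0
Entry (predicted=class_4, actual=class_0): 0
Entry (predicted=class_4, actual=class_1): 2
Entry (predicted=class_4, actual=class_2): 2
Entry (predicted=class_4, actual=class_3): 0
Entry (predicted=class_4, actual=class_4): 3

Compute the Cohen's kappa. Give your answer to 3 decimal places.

Observed agreement pₒ = trace/N = 19/35 = 0.5429
Expected agreement pₑ = Σ (rowᵢ·colᵢ)/N² = (5·7 + 6·7 + 8·8 + 10·6 + 6·7)/35² = 0.1984
κ = (pₒ − pₑ)/(1 − pₑ) = (0.5429 − 0.1984)/(1 − 0.1984) = 0.430

0.430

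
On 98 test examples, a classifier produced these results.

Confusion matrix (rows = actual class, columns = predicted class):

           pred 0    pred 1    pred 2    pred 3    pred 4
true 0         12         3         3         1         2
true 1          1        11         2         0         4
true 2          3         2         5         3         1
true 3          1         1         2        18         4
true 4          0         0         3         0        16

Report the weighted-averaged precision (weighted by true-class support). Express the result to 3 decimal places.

Per-class precision (TP/(TP+FP)):
  0: TP=12, FP=1+3+1+0=5 → 12/17 = 0.7059
  1: TP=11, FP=3+2+1+0=6 → 11/17 = 0.6471
  2: TP=5, FP=3+2+2+3=10 → 5/15 = 0.3333
  3: TP=18, FP=1+0+3+0=4 → 18/22 = 0.8182
  4: TP=16, FP=2+4+1+4=11 → 16/27 = 0.5926
Weighted-precision = Σ (supportᵢ/N)·precisionᵢ with N=98: (21/98)·0.7059 + (18/98)·0.6471 + (14/98)·0.3333 + (26/98)·0.8182 + (19/98)·0.5926 = 0.650

0.650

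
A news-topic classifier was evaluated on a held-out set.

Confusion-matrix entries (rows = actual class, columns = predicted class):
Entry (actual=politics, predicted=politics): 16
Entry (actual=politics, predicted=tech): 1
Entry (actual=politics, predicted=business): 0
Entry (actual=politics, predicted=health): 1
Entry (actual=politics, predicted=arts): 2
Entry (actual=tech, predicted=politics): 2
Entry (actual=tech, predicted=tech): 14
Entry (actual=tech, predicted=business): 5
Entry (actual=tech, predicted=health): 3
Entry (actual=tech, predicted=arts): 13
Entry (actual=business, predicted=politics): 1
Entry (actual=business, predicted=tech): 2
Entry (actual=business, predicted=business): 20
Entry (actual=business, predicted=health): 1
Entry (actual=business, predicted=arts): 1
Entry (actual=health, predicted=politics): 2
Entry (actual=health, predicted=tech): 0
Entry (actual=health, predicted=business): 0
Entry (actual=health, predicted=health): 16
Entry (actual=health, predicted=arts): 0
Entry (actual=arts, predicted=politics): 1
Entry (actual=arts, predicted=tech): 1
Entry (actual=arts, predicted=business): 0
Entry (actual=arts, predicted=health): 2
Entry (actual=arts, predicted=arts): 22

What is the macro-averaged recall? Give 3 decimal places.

0.743

Per-class recall (TP/(TP+FN)):
  politics: TP=16, FN=1+0+1+2=4 → 16/20 = 0.8000
  tech: TP=14, FN=2+5+3+13=23 → 14/37 = 0.3784
  business: TP=20, FN=1+2+1+1=5 → 20/25 = 0.8000
  health: TP=16, FN=2+0+0+0=2 → 16/18 = 0.8889
  arts: TP=22, FN=1+1+0+2=4 → 22/26 = 0.8462
Macro-recall = mean = (0.8000 + 0.3784 + 0.8000 + 0.8889 + 0.8462) / 5 = 0.743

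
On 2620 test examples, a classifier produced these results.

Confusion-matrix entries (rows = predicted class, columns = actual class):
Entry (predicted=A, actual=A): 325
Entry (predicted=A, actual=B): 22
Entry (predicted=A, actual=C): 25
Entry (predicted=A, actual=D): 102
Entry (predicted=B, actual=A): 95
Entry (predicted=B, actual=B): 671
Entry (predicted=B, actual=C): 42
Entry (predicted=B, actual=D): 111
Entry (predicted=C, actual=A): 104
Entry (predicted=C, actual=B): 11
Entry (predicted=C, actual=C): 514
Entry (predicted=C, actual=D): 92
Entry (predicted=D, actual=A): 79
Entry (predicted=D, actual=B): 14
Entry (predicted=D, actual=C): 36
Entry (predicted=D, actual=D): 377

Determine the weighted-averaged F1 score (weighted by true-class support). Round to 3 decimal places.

0.710

Per-class F1 score (2·TP/(2·TP+FP+FN)):
  A: TP=325, FP=22+25+102=149, FN=95+104+79=278 → 650/1077 = 0.6035
  B: TP=671, FP=95+42+111=248, FN=22+11+14=47 → 1342/1637 = 0.8198
  C: TP=514, FP=104+11+92=207, FN=25+42+36=103 → 1028/1338 = 0.7683
  D: TP=377, FP=79+14+36=129, FN=102+111+92=305 → 754/1188 = 0.6347
Weighted-F1 score = Σ (supportᵢ/N)·F1 scoreᵢ with N=2620: (603/2620)·0.6035 + (718/2620)·0.8198 + (617/2620)·0.7683 + (682/2620)·0.6347 = 0.710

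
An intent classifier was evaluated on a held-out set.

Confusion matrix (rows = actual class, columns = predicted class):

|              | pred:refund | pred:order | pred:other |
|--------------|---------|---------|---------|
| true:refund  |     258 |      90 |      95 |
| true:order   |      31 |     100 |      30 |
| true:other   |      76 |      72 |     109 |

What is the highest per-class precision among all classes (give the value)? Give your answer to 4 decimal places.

0.7068

Per-class precision (TP/(TP+FP)):
  refund: TP=258, FP=31+76=107 → 258/365 = 0.70685
  order: TP=100, FP=90+72=162 → 100/262 = 0.38168
  other: TP=109, FP=95+30=125 → 109/234 = 0.46581
Highest is class 'refund' with precision = 0.7068.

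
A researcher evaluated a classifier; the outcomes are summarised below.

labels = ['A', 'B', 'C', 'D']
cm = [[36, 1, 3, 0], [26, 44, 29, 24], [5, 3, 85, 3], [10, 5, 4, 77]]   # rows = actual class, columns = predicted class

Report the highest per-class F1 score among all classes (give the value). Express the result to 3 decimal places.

0.783

Per-class F1 score (2·TP/(2·TP+FP+FN)):
  A: TP=36, FP=26+5+10=41, FN=1+3+0=4 → 72/117 = 0.6154
  B: TP=44, FP=1+3+5=9, FN=26+29+24=79 → 88/176 = 0.5000
  C: TP=85, FP=3+29+4=36, FN=5+3+3=11 → 170/217 = 0.7834
  D: TP=77, FP=0+24+3=27, FN=10+5+4=19 → 154/200 = 0.7700
Highest is class 'C' with F1 score = 0.783.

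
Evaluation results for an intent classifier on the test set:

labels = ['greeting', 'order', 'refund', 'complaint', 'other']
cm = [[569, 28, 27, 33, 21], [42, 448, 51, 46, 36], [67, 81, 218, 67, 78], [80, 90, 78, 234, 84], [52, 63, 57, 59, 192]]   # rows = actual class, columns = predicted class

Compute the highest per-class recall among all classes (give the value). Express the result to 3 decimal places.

0.839

Per-class recall (TP/(TP+FN)):
  greeting: TP=569, FN=28+27+33+21=109 → 569/678 = 0.8392
  order: TP=448, FN=42+51+46+36=175 → 448/623 = 0.7191
  refund: TP=218, FN=67+81+67+78=293 → 218/511 = 0.4266
  complaint: TP=234, FN=80+90+78+84=332 → 234/566 = 0.4134
  other: TP=192, FN=52+63+57+59=231 → 192/423 = 0.4539
Highest is class 'greeting' with recall = 0.839.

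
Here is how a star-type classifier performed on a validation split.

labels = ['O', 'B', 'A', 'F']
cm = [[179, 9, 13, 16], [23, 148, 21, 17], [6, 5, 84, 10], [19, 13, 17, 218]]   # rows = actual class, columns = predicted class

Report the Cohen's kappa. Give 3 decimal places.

0.711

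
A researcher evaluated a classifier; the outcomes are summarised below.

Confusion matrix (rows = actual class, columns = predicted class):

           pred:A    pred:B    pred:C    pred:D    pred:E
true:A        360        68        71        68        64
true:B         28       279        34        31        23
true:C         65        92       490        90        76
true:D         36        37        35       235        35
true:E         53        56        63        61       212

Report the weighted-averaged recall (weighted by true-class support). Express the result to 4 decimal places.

Per-class recall (TP/(TP+FN)):
  A: TP=360, FN=68+71+68+64=271 → 360/631 = 0.57052
  B: TP=279, FN=28+34+31+23=116 → 279/395 = 0.70633
  C: TP=490, FN=65+92+90+76=323 → 490/813 = 0.60271
  D: TP=235, FN=36+37+35+35=143 → 235/378 = 0.62169
  E: TP=212, FN=53+56+63+61=233 → 212/445 = 0.47640
Weighted-recall = Σ (supportᵢ/N)·recallᵢ with N=2662: (631/2662)·0.57052 + (395/2662)·0.70633 + (813/2662)·0.60271 + (378/2662)·0.62169 + (445/2662)·0.47640 = 0.5920

0.5920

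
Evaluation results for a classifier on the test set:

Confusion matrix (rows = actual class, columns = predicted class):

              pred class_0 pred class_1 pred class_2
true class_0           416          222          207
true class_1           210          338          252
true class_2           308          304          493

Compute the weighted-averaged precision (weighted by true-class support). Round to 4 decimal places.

0.4587

Per-class precision (TP/(TP+FP)):
  class_0: TP=416, FP=210+308=518 → 416/934 = 0.44540
  class_1: TP=338, FP=222+304=526 → 338/864 = 0.39120
  class_2: TP=493, FP=207+252=459 → 493/952 = 0.51786
Weighted-precision = Σ (supportᵢ/N)·precisionᵢ with N=2750: (845/2750)·0.44540 + (800/2750)·0.39120 + (1105/2750)·0.51786 = 0.4587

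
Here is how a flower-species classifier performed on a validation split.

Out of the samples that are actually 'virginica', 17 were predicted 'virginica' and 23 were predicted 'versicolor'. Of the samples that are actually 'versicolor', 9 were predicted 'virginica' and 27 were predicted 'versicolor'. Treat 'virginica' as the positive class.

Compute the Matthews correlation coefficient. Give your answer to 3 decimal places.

0.184

MCC = (TP·TN − FP·FN) / √((TP+FP)(TP+FN)(TN+FP)(TN+FN))
Numerator = 17·27 − 9·23 = 252
Denominator = √(26·40·36·50) = √1872000 = 1368.2105
MCC = 252 / 1368.2105 = 0.184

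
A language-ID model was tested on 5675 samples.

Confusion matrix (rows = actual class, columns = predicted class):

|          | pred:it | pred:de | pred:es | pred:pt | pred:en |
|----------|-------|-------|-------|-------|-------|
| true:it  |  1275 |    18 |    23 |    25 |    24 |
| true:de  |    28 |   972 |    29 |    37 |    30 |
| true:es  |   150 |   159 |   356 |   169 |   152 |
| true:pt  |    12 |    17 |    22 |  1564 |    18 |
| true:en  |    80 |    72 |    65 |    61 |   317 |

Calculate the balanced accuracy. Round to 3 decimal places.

0.735

Balanced accuracy = mean of per-class recall.
  it: recall = 1275/1365 = 0.9341
  de: recall = 972/1096 = 0.8869
  es: recall = 356/986 = 0.3611
  pt: recall = 1564/1633 = 0.9577
  en: recall = 317/595 = 0.5328
Mean = (0.9341 + 0.8869 + 0.3611 + 0.9577 + 0.5328) / 5 = 0.735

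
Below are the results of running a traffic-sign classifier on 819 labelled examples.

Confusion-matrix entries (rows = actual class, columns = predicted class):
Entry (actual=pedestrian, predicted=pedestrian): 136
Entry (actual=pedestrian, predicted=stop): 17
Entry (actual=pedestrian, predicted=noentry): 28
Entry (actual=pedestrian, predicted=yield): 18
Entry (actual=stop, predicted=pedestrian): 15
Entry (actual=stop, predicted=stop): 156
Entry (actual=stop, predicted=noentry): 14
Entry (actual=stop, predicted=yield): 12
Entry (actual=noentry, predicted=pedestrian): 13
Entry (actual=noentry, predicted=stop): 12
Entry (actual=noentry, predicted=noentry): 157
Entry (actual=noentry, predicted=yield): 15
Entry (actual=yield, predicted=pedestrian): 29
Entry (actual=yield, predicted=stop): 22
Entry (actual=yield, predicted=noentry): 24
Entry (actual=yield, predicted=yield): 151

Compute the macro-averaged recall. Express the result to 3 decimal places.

0.735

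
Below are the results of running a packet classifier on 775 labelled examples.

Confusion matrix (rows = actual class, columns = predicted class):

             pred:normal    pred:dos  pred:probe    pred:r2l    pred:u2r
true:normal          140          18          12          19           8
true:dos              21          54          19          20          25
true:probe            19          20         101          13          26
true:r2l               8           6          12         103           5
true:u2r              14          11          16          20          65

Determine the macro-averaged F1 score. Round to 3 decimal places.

Per-class F1 score (2·TP/(2·TP+FP+FN)):
  normal: TP=140, FP=21+19+8+14=62, FN=18+12+19+8=57 → 280/399 = 0.7018
  dos: TP=54, FP=18+20+6+11=55, FN=21+19+20+25=85 → 108/248 = 0.4355
  probe: TP=101, FP=12+19+12+16=59, FN=19+20+13+26=78 → 202/339 = 0.5959
  r2l: TP=103, FP=19+20+13+20=72, FN=8+6+12+5=31 → 206/309 = 0.6667
  u2r: TP=65, FP=8+25+26+5=64, FN=14+11+16+20=61 → 130/255 = 0.5098
Macro-F1 score = mean = (0.7018 + 0.4355 + 0.5959 + 0.6667 + 0.5098) / 5 = 0.582

0.582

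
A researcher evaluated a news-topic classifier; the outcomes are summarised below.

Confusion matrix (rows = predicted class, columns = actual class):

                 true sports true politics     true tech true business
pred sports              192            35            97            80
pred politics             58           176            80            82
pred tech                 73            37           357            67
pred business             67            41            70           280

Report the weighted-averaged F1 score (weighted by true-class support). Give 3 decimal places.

0.564

Per-class F1 score (2·TP/(2·TP+FP+FN)):
  sports: TP=192, FP=35+97+80=212, FN=58+73+67=198 → 384/794 = 0.4836
  politics: TP=176, FP=58+80+82=220, FN=35+37+41=113 → 352/685 = 0.5139
  tech: TP=357, FP=73+37+67=177, FN=97+80+70=247 → 714/1138 = 0.6274
  business: TP=280, FP=67+41+70=178, FN=80+82+67=229 → 560/967 = 0.5791
Weighted-F1 score = Σ (supportᵢ/N)·F1 scoreᵢ with N=1792: (390/1792)·0.4836 + (289/1792)·0.5139 + (604/1792)·0.6274 + (509/1792)·0.5791 = 0.564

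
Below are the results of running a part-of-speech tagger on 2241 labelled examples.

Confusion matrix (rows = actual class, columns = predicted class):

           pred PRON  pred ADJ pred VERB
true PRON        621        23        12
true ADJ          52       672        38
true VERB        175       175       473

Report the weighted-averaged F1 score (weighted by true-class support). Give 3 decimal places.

0.780

Per-class F1 score (2·TP/(2·TP+FP+FN)):
  PRON: TP=621, FP=52+175=227, FN=23+12=35 → 1242/1504 = 0.8258
  ADJ: TP=672, FP=23+175=198, FN=52+38=90 → 1344/1632 = 0.8235
  VERB: TP=473, FP=12+38=50, FN=175+175=350 → 946/1346 = 0.7028
Weighted-F1 score = Σ (supportᵢ/N)·F1 scoreᵢ with N=2241: (656/2241)·0.8258 + (762/2241)·0.8235 + (823/2241)·0.7028 = 0.780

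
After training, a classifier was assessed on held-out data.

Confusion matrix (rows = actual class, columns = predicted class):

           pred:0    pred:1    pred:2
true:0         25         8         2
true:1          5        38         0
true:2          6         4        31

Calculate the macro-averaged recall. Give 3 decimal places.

Per-class recall (TP/(TP+FN)):
  0: TP=25, FN=8+2=10 → 25/35 = 0.7143
  1: TP=38, FN=5+0=5 → 38/43 = 0.8837
  2: TP=31, FN=6+4=10 → 31/41 = 0.7561
Macro-recall = mean = (0.7143 + 0.8837 + 0.7561) / 3 = 0.785

0.785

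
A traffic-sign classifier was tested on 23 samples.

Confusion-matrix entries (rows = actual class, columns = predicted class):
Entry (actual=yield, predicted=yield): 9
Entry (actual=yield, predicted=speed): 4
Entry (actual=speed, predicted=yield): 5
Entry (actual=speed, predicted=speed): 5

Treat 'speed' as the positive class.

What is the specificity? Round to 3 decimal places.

Specificity = TN/(TN+FP) = 9/(9+4) = 0.692

0.692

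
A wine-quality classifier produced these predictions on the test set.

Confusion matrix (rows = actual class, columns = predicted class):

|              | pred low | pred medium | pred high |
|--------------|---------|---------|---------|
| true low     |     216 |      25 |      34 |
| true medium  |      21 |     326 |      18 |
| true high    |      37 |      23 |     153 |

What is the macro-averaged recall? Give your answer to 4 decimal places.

0.7990

Per-class recall (TP/(TP+FN)):
  low: TP=216, FN=25+34=59 → 216/275 = 0.78545
  medium: TP=326, FN=21+18=39 → 326/365 = 0.89315
  high: TP=153, FN=37+23=60 → 153/213 = 0.71831
Macro-recall = mean = (0.78545 + 0.89315 + 0.71831) / 3 = 0.7990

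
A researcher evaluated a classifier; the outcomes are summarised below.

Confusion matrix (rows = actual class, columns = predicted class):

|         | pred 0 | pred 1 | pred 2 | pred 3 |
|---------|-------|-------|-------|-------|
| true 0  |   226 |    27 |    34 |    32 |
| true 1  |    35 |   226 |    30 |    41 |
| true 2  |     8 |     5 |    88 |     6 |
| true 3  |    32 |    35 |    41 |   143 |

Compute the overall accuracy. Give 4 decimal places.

0.6769

Accuracy = trace / total = (226+226+88+143=683) / 1009 = 683/1009 = 0.6769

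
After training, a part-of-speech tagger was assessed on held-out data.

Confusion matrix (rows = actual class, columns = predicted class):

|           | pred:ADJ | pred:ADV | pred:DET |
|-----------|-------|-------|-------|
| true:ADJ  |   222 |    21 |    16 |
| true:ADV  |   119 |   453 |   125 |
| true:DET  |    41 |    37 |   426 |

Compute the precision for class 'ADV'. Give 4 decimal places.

One-vs-rest for 'ADV': TP = diagonal; FP = other classes predicted 'ADV'; FN = 'ADV' predicted as other.
precision = TP/(TP+FP).
ADV: TP=453, FP=21+37=58 → 453/511 = 0.88650

0.8865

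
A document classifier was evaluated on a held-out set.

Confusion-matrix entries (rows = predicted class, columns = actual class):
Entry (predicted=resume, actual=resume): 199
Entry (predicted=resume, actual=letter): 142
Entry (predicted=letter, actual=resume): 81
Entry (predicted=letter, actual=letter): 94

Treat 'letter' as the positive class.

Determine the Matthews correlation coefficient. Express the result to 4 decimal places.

MCC = (TP·TN − FP·FN) / √((TP+FP)(TP+FN)(TN+FP)(TN+FN))
Numerator = 94·199 − 81·142 = 7204
Denominator = √(175·236·280·341) = √3943324000 = 62795.8916
MCC = 7204 / 62795.8916 = 0.1147

0.1147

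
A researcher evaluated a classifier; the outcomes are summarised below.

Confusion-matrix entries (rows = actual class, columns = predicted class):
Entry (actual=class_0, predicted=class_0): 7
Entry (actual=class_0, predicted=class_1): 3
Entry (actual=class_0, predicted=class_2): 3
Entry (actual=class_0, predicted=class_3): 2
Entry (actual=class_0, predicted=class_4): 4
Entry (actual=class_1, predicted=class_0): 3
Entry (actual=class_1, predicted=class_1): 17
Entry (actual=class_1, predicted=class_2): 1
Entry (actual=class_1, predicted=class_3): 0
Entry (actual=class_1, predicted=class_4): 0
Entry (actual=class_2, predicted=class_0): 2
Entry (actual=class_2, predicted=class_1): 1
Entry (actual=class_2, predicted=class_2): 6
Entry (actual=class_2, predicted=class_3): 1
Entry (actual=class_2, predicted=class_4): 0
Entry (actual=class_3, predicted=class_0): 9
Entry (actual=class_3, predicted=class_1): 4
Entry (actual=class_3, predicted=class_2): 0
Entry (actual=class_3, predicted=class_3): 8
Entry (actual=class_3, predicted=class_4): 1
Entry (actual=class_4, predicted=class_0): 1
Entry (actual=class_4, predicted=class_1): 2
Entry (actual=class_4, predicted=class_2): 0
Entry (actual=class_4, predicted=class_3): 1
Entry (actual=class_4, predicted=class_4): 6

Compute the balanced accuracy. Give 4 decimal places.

Balanced accuracy = mean of per-class recall.
  class_0: recall = 7/19 = 0.36842
  class_1: recall = 17/21 = 0.80952
  class_2: recall = 6/10 = 0.60000
  class_3: recall = 8/22 = 0.36364
  class_4: recall = 6/10 = 0.60000
Mean = (0.36842 + 0.80952 + 0.60000 + 0.36364 + 0.60000) / 5 = 0.5483

0.5483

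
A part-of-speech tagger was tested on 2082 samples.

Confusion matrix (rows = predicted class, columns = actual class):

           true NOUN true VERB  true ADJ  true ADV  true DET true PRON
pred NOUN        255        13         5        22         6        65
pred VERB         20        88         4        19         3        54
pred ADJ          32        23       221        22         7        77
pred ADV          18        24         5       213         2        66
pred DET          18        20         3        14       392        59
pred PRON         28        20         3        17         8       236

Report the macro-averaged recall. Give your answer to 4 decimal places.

0.6880

Per-class recall (TP/(TP+FN)):
  NOUN: TP=255, FN=20+32+18+18+28=116 → 255/371 = 0.68733
  VERB: TP=88, FN=13+23+24+20+20=100 → 88/188 = 0.46809
  ADJ: TP=221, FN=5+4+5+3+3=20 → 221/241 = 0.91701
  ADV: TP=213, FN=22+19+22+14+17=94 → 213/307 = 0.69381
  DET: TP=392, FN=6+3+7+2+8=26 → 392/418 = 0.93780
  PRON: TP=236, FN=65+54+77+66+59=321 → 236/557 = 0.42370
Macro-recall = mean = (0.68733 + 0.46809 + 0.91701 + 0.69381 + 0.93780 + 0.42370) / 6 = 0.6880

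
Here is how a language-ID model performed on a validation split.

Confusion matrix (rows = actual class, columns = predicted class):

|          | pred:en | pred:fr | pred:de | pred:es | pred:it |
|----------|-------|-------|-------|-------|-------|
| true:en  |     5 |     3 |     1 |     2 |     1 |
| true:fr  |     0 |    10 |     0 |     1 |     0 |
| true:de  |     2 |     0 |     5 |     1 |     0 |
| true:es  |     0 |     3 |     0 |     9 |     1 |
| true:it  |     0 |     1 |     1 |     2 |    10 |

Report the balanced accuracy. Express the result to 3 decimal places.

Balanced accuracy = mean of per-class recall.
  en: recall = 5/12 = 0.4167
  fr: recall = 10/11 = 0.9091
  de: recall = 5/8 = 0.6250
  es: recall = 9/13 = 0.6923
  it: recall = 10/14 = 0.7143
Mean = (0.4167 + 0.9091 + 0.6250 + 0.6923 + 0.7143) / 5 = 0.671

0.671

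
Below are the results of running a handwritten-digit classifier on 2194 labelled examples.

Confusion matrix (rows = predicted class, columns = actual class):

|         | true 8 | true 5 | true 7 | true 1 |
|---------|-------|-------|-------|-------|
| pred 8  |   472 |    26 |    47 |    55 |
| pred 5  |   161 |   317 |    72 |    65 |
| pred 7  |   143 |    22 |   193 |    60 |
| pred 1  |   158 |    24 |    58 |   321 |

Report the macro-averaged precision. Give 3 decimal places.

Per-class precision (TP/(TP+FP)):
  8: TP=472, FP=26+47+55=128 → 472/600 = 0.7867
  5: TP=317, FP=161+72+65=298 → 317/615 = 0.5154
  7: TP=193, FP=143+22+60=225 → 193/418 = 0.4617
  1: TP=321, FP=158+24+58=240 → 321/561 = 0.5722
Macro-precision = mean = (0.7867 + 0.5154 + 0.4617 + 0.5722) / 4 = 0.584

0.584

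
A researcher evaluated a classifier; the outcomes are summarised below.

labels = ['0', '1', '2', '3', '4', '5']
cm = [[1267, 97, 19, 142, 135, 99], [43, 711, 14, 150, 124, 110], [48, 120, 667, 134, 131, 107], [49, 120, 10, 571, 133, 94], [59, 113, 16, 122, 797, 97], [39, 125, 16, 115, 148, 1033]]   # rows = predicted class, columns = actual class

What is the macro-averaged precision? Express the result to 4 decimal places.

Per-class precision (TP/(TP+FP)):
  0: TP=1267, FP=97+19+142+135+99=492 → 1267/1759 = 0.72030
  1: TP=711, FP=43+14+150+124+110=441 → 711/1152 = 0.61719
  2: TP=667, FP=48+120+134+131+107=540 → 667/1207 = 0.55261
  3: TP=571, FP=49+120+10+133+94=406 → 571/977 = 0.58444
  4: TP=797, FP=59+113+16+122+97=407 → 797/1204 = 0.66196
  5: TP=1033, FP=39+125+16+115+148=443 → 1033/1476 = 0.69986
Macro-precision = mean = (0.72030 + 0.61719 + 0.55261 + 0.58444 + 0.66196 + 0.69986) / 6 = 0.6394

0.6394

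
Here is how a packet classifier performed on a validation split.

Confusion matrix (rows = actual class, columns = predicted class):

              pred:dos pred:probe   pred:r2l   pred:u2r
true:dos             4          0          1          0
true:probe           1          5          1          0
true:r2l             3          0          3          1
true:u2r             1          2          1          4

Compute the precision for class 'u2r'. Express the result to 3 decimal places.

0.800

precision = TP/(TP+FP).
u2r: TP=4, FP=0+0+1=1 → 4/5 = 0.8000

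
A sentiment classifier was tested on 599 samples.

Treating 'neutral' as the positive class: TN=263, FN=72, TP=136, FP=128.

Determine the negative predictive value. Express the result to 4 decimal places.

0.7851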